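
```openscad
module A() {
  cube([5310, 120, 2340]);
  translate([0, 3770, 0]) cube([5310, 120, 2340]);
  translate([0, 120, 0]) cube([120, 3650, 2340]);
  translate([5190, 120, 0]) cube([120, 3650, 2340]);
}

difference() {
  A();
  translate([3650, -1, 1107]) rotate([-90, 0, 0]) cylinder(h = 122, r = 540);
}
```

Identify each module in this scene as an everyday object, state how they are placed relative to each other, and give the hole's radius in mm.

The subtracted cylinder has r = 540 mm.

A is a house frame. The house frame has a circular hole through its front wall. The hole's radius is 540 mm.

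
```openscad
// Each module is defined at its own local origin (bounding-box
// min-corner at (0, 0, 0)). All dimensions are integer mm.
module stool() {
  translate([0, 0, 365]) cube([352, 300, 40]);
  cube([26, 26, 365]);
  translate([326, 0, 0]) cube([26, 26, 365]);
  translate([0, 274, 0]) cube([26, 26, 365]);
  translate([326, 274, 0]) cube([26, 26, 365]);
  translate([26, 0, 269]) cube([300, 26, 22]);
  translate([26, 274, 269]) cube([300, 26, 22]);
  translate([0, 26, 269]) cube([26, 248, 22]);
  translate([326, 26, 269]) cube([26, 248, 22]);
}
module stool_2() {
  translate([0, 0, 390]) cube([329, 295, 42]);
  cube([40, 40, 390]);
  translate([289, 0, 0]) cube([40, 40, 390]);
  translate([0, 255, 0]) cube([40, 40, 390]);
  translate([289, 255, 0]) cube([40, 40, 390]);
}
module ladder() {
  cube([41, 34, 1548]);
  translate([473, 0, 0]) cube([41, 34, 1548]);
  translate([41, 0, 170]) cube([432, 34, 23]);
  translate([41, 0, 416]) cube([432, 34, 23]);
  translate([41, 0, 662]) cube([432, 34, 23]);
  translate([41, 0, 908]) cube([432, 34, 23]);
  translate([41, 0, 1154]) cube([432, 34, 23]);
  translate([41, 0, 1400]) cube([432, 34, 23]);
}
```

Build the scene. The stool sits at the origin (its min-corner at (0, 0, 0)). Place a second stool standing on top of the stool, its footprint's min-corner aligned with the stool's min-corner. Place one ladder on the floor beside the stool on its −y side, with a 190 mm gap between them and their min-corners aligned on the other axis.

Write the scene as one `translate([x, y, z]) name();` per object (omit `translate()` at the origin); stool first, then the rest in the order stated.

stool();
translate([0, 0, 405]) stool_2();
translate([0, -224, 0]) ladder();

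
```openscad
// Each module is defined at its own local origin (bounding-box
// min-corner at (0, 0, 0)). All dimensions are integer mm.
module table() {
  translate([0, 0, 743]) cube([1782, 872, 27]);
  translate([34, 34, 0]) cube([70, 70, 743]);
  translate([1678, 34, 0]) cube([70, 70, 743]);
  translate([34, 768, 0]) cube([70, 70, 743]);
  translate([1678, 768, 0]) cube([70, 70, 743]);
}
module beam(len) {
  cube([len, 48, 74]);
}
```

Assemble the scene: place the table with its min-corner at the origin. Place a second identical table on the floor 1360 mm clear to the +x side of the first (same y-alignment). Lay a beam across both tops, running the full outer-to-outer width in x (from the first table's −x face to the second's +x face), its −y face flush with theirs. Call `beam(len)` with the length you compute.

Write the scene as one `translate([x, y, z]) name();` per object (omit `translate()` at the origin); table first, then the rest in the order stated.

table();
translate([3142, 0, 0]) table();
translate([0, 0, 770]) beam(4924);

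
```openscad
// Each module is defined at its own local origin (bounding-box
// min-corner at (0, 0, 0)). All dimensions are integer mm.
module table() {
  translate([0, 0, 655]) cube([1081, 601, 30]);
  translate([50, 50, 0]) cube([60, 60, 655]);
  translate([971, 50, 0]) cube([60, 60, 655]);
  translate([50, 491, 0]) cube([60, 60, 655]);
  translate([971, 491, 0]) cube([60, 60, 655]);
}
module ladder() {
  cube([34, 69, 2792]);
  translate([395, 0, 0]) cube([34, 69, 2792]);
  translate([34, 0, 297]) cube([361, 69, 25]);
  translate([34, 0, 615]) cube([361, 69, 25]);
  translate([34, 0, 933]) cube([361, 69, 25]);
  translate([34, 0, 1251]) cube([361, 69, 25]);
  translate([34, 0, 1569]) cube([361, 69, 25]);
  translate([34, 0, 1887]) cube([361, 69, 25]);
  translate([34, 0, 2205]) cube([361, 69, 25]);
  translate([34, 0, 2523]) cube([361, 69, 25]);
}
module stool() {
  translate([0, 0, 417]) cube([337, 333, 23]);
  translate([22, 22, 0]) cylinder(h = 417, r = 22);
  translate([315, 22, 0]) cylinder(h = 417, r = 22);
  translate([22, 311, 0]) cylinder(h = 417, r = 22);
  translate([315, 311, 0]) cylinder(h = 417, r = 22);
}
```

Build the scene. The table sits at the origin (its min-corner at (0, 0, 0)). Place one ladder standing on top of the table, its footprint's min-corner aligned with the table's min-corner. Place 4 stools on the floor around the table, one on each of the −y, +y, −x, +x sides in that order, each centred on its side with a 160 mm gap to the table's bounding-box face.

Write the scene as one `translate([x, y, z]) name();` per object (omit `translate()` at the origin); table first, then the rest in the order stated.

table();
translate([0, 0, 685]) ladder();
translate([372, -493, 0]) stool();
translate([372, 761, 0]) stool();
translate([-497, 134, 0]) stool();
translate([1241, 134, 0]) stool();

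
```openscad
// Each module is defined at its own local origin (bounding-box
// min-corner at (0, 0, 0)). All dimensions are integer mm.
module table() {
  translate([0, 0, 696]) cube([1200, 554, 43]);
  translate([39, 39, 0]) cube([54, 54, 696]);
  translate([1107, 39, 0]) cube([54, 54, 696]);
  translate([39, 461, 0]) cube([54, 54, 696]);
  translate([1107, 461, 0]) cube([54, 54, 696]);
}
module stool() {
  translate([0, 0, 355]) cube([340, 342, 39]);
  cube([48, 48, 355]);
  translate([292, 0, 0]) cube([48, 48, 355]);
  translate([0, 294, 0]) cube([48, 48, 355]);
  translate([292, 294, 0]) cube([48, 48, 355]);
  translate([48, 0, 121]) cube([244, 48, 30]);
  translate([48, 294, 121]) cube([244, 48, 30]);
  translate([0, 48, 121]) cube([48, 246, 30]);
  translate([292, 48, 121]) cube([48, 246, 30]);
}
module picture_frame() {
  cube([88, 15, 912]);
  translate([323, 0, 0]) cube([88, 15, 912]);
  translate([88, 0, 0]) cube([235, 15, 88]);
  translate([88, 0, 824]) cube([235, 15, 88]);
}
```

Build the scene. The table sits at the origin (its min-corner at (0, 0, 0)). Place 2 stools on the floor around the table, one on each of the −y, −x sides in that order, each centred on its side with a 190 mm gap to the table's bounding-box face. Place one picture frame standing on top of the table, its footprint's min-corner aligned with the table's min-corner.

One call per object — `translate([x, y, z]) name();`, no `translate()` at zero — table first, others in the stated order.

table();
translate([430, -532, 0]) stool();
translate([-530, 106, 0]) stool();
translate([0, 0, 739]) picture_frame();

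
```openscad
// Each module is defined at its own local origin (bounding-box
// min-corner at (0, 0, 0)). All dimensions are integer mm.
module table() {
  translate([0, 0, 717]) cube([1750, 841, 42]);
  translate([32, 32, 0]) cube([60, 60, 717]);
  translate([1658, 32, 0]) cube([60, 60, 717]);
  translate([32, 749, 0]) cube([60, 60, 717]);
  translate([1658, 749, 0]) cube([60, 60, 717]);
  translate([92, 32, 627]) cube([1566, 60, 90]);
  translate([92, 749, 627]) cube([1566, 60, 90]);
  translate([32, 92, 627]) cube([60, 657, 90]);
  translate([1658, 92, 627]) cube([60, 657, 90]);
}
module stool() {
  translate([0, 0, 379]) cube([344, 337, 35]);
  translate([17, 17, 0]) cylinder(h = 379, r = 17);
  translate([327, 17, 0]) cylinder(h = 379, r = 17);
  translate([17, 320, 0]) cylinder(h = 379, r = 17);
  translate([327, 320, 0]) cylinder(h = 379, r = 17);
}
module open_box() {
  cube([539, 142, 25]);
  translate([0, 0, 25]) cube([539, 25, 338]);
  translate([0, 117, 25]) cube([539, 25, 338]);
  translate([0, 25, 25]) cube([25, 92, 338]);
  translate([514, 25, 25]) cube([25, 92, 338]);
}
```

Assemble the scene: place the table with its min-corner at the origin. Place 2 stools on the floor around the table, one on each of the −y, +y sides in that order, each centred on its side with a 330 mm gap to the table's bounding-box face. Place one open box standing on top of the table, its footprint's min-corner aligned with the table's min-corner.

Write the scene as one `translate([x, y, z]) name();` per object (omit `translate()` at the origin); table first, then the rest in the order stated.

table();
translate([703, -667, 0]) stool();
translate([703, 1171, 0]) stool();
translate([0, 0, 759]) open_box();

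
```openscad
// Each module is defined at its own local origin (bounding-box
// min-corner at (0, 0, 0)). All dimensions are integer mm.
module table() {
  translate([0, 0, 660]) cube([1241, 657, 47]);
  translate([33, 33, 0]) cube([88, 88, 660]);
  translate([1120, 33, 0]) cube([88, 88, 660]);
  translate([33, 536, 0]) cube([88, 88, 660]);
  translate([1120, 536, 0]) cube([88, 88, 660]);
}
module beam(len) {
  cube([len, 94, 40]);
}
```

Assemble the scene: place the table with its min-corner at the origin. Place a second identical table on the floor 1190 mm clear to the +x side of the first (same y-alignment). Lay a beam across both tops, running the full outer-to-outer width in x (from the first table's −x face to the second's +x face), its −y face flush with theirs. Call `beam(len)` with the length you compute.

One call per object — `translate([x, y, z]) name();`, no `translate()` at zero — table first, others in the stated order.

table();
translate([2431, 0, 0]) table();
translate([0, 0, 707]) beam(3672);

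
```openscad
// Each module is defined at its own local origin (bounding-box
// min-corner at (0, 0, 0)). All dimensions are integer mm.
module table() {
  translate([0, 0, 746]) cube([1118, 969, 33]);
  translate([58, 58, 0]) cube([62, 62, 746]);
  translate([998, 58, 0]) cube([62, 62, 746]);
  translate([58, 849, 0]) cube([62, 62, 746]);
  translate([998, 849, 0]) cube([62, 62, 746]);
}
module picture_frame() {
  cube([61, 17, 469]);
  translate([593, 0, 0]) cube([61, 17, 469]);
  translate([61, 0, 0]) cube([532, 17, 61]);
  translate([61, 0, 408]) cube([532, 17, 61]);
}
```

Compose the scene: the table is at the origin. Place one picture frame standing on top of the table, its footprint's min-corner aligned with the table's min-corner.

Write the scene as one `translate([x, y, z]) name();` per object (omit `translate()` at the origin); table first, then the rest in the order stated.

table();
translate([0, 0, 779]) picture_frame();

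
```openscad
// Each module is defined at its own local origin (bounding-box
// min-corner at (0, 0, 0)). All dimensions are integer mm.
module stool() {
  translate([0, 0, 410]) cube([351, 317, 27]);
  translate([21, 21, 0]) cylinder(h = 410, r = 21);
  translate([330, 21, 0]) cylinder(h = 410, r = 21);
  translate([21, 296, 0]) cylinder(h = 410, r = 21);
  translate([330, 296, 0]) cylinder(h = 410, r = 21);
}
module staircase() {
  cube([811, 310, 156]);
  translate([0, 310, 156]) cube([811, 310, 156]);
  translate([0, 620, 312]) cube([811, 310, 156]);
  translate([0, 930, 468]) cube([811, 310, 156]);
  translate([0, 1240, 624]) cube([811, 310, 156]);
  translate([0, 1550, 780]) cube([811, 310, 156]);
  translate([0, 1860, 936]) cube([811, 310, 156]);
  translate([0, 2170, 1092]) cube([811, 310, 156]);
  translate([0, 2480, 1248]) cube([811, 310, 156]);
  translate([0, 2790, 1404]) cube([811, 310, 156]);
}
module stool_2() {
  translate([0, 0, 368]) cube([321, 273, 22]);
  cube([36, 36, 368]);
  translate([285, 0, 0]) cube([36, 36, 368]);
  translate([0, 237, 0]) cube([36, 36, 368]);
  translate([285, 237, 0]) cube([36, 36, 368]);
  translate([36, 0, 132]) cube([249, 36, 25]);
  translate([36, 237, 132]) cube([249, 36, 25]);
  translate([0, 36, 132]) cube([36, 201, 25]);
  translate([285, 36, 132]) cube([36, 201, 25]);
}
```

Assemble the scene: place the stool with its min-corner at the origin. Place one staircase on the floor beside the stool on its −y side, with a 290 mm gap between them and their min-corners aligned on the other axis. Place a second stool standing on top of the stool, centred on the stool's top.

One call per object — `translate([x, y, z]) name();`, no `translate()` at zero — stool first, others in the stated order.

stool();
translate([0, -3390, 0]) staircase();
translate([15, 22, 437]) stool_2();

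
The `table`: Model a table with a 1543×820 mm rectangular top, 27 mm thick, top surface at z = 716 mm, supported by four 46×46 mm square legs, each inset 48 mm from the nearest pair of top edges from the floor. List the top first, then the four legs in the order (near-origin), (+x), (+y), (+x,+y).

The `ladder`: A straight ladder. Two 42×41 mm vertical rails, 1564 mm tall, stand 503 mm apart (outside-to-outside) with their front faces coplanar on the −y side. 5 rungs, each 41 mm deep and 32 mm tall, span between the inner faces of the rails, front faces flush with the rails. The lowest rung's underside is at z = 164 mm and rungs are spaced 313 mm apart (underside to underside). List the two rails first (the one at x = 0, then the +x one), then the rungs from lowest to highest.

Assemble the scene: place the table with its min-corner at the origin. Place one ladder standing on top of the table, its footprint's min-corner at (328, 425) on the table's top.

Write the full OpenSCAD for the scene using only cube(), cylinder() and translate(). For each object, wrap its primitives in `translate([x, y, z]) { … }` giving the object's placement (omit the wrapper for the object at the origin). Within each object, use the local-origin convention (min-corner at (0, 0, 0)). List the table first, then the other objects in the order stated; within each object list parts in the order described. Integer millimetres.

translate([0, 0, 689]) cube([1543, 820, 27]);
translate([48, 48, 0]) cube([46, 46, 689]);
translate([1449, 48, 0]) cube([46, 46, 689]);
translate([48, 726, 0]) cube([46, 46, 689]);
translate([1449, 726, 0]) cube([46, 46, 689]);
translate([328, 425, 716]) {
  cube([42, 41, 1564]);
  translate([461, 0, 0]) cube([42, 41, 1564]);
  translate([42, 0, 164]) cube([419, 41, 32]);
  translate([42, 0, 477]) cube([419, 41, 32]);
  translate([42, 0, 790]) cube([419, 41, 32]);
  translate([42, 0, 1103]) cube([419, 41, 32]);
  translate([42, 0, 1416]) cube([419, 41, 32]);
}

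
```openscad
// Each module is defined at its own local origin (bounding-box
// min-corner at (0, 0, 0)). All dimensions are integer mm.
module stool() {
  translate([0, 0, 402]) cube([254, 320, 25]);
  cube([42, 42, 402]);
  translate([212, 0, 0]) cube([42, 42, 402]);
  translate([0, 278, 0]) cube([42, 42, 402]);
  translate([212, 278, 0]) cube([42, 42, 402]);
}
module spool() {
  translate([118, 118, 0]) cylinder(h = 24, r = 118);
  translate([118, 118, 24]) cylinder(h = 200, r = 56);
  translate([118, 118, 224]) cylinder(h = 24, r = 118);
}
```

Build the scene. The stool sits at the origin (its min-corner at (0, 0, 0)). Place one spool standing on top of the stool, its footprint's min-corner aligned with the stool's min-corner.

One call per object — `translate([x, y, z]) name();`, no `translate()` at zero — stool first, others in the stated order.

stool();
translate([0, 0, 427]) spool();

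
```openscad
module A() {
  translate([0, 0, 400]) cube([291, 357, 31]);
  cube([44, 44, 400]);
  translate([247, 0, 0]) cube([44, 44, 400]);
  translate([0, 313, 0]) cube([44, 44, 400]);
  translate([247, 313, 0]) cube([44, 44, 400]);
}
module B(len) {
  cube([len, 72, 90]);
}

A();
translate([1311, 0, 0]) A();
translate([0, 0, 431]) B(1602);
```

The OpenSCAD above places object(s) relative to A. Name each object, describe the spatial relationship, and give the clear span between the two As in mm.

Second stool starts at x = 1311; first ends at x = 291; clear span = 1311 − 291 = 1020 mm.

A is a stool. B is a beam. A beam spans the tops of two stools. The clear span between the two stools is 1020 mm.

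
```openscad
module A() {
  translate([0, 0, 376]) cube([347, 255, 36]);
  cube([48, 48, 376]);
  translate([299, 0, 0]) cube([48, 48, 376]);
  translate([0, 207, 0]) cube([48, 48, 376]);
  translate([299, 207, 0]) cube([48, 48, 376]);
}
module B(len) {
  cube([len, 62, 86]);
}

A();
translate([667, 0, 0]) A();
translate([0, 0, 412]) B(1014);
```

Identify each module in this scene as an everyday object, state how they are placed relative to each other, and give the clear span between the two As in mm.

Second stool starts at x = 667; first ends at x = 347; clear span = 667 − 347 = 320 mm.

A is a stool. B is a beam. A beam spans the tops of two stools. The clear span between the two stools is 320 mm.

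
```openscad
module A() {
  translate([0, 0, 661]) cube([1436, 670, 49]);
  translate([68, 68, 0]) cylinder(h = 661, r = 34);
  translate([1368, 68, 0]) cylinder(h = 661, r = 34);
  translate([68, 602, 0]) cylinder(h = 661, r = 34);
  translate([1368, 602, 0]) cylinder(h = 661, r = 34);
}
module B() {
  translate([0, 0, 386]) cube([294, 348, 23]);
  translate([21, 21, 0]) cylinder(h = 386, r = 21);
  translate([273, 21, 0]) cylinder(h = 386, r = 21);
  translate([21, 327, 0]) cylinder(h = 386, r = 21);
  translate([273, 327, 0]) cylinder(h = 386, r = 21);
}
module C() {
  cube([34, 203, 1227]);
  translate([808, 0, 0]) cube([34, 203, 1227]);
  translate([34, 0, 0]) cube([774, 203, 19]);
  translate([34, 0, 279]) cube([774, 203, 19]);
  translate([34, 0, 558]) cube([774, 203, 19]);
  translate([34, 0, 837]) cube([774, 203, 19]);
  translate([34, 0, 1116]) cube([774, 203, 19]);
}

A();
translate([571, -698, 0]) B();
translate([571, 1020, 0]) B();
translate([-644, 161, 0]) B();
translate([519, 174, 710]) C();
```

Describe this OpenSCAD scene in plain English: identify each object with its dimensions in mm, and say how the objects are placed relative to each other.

A is a table with a 1436×670 mm rectangular top, 49 mm thick, top surface at z = 710 mm, supported by four round legs of 68 mm diameter, each leg's bounding box inset 34 mm from the nearest pair of top edges, running from the floor.

B is a four-legged stool. The seat is 294×348 mm, 23 mm thick, top at z = 409 mm. It stands on four round legs, each 42 mm in diameter, from z = 0 to the seat underside, each leg's axis is inset half a diameter from the nearest pair of seat edges (so the leg's bounding box is flush with the corner).

C is a bookshelf 842 mm wide overall, 203 mm deep and 1227 mm tall. The two sides are 34 mm thick vertical panels. 5 horizontal shelves of 19 mm thickness span between the inner faces of the sides; the lowest shelf sits on the floor and shelves are stacked with a clear vertical gap of 260 mm between each pair.

Three stools sit around the table at the −y, +y, −x sides. The bookshelf is on top of the table.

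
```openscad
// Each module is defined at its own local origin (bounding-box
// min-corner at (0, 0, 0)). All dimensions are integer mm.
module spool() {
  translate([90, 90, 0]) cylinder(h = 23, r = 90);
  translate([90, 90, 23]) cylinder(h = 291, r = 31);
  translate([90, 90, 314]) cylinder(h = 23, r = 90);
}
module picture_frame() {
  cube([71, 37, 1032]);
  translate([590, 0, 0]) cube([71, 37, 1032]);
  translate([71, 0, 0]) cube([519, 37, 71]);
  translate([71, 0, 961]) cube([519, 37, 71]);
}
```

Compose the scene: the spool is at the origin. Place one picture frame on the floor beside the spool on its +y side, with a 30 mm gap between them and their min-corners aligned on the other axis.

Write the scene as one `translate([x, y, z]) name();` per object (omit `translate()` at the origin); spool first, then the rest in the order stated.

spool();
translate([0, 210, 0]) picture_frame();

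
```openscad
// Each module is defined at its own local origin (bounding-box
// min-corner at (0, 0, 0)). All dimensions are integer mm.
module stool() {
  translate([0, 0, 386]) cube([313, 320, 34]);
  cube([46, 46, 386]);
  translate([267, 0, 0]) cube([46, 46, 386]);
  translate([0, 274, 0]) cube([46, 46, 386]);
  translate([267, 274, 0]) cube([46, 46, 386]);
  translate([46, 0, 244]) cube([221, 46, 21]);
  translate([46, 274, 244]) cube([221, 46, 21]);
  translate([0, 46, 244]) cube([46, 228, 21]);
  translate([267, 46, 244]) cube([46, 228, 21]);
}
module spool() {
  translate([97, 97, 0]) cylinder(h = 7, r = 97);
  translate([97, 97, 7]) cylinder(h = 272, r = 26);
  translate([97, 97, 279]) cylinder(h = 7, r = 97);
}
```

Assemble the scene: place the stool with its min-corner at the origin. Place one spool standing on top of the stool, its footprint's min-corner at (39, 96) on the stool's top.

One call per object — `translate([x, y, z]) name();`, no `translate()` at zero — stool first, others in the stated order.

stool();
translate([39, 96, 420]) spool();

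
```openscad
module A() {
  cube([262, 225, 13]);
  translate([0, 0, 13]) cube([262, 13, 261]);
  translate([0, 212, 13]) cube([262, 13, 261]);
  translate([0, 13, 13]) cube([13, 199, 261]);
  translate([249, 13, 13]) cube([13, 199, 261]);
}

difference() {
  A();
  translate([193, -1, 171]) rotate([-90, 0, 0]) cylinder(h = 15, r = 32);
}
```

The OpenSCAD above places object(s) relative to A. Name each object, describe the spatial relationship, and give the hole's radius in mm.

A is an open box. The open box has a circular hole through its front wall. The hole's radius is 32 mm.

The subtracted cylinder has r = 32 mm.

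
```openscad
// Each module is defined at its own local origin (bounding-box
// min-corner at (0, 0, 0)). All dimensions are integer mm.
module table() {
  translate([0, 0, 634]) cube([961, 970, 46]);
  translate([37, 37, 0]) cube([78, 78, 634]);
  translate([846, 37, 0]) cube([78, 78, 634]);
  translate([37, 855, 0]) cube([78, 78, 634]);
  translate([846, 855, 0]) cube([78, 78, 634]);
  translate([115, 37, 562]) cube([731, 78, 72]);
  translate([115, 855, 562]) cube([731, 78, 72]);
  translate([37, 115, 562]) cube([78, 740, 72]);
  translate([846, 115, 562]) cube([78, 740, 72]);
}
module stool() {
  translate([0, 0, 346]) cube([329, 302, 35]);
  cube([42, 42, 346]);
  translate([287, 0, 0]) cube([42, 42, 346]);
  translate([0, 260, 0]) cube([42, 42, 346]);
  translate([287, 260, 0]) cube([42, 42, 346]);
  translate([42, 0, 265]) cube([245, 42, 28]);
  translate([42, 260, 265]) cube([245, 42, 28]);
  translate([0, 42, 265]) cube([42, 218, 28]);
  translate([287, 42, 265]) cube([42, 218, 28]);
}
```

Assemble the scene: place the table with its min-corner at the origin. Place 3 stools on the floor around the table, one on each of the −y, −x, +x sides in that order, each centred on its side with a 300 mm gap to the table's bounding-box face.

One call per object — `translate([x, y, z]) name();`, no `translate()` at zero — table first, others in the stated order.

table();
translate([316, -602, 0]) stool();
translate([-629, 334, 0]) stool();
translate([1261, 334, 0]) stool();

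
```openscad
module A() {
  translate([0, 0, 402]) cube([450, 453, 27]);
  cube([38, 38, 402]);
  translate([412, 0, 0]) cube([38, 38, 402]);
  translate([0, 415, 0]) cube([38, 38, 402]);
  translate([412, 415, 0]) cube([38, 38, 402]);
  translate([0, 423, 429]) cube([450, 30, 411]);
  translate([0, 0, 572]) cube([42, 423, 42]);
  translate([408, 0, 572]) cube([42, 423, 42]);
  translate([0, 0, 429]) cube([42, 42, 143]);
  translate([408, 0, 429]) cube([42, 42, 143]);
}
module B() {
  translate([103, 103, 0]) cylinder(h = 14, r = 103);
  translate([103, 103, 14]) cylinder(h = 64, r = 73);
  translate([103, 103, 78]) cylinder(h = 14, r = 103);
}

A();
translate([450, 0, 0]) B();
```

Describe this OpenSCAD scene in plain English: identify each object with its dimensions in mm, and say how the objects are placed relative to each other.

A is a chair. The seat is a 450×453×27 mm slab with its top at z = 429 mm, on four 38×38 mm corner legs (flush with the seat edges, standing on z = 0). A flat backrest 30 mm thick, 411 mm tall, spans the full seat width and rises from the seat top along its +y edge, rear face flush with the rear of the seat. Two armrests of 42×42 mm section run along each side from the seat's front edge to the front of the backrest, top faces 185 mm above the seat top and outer faces flush with the seat's x-edges; a 42×42 mm post under the front of each armrest stands on the seat at the front corner.

B is a spool: two coaxial disc flanges of radius 103 mm and thickness 14 mm, joined by a core cylinder of radius 73 mm and height 64 mm. The lower flange rests on z = 0 and the three cylinders share a vertical axis.

The spool is against the chair's +x side, with their −y faces flush.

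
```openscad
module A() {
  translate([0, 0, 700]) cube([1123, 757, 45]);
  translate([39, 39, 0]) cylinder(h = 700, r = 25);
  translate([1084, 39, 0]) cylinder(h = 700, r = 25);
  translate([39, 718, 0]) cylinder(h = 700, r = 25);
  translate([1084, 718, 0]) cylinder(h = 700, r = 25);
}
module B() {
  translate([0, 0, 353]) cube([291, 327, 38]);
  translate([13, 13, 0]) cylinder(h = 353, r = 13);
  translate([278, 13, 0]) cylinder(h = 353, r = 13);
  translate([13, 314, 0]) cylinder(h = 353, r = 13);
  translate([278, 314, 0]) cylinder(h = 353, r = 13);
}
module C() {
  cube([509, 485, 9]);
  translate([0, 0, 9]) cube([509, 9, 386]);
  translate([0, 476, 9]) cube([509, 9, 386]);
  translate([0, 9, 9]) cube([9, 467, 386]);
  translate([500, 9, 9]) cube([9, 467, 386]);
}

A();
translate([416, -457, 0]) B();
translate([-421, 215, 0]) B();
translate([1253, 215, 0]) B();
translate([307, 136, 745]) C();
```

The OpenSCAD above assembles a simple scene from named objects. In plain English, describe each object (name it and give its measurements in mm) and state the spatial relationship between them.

A is a rectangular dining table. The top is 1123×757×45 mm with its upper surface at z = 745 mm. It stands on four round legs of 50 mm diameter, each leg's bounding box inset 14 mm from the nearest pair of top edges, running from the floor to the underside of the top.

B is a four-legged stool. The seat is 291×327 mm, 38 mm thick, top at z = 391 mm. It stands on four round legs, each 26 mm in diameter, from z = 0 to the seat underside, each leg's axis is inset half a diameter from the nearest pair of seat edges (so the leg's bounding box is flush with the corner).

C is an open-topped rectangular box: outside dimensions 509×485×395 mm, with a uniform wall and base thickness of 9 mm. The base is a full 509×485 slab on the floor; four walls sit on top of the base. The front and back walls (the −y and +y sides) span the full width; the two side walls fit between them.

Three stools sit around the table at the −y, −x, +x sides. The open box is on top of the table, centred.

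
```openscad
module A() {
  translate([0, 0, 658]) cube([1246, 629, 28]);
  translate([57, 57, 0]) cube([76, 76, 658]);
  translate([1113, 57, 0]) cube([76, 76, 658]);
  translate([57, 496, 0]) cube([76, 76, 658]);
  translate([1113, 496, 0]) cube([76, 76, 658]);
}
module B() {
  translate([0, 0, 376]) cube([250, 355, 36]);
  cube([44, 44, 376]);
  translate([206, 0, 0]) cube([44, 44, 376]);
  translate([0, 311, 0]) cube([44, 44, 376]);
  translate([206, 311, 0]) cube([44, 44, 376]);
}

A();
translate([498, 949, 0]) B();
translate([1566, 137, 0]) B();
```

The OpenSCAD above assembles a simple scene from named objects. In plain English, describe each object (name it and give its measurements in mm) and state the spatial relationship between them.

A is a rectangular dining table. The top is 1246×629×28 mm with its upper surface at z = 686 mm. It stands on four 76×76 mm square legs, each inset 57 mm from the nearest pair of top edges, running from the floor to the underside of the top.

B is a simple wooden stool: a rectangular seat 250 mm (x) by 355 mm (y), 36 mm thick, top face at z = 412 mm, on four square legs, each 44×44 mm in cross-section. The legs rest on z = 0, each flush with a corner of the seat.

Two stools sit around the table at the +y, +x sides.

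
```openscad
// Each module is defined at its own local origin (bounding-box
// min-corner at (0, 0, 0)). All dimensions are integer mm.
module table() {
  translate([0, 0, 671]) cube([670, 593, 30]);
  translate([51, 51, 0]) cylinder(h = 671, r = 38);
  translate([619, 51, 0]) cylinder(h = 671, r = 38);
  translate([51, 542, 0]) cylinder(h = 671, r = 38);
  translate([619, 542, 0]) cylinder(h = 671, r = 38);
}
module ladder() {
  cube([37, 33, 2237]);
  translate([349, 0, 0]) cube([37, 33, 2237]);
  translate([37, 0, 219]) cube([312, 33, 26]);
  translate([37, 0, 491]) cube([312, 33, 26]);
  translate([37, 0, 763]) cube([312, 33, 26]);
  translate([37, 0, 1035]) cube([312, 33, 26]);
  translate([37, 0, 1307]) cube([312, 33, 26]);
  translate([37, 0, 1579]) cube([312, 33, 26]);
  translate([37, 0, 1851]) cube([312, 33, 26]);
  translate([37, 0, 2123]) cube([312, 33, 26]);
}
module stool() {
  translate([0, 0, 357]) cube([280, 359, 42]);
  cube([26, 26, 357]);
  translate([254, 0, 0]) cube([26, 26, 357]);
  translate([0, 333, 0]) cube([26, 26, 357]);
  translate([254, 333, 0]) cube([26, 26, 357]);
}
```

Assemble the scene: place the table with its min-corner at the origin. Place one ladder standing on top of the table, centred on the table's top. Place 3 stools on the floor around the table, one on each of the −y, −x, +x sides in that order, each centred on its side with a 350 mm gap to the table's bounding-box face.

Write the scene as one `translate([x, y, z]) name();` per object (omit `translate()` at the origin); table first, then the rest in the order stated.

table();
translate([142, 280, 701]) ladder();
translate([195, -709, 0]) stool();
translate([-630, 117, 0]) stool();
translate([1020, 117, 0]) stool();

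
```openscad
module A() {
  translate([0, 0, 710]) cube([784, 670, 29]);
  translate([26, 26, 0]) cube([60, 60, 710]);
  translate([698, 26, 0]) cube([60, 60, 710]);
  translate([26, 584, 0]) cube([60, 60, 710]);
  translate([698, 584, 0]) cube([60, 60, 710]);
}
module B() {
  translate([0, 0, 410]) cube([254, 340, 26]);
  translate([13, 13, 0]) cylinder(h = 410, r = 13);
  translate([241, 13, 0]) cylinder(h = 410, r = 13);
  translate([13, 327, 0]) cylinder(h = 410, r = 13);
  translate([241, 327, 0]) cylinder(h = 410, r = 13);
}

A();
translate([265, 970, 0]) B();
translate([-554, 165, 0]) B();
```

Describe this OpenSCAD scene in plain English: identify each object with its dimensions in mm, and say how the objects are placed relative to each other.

A is a table: top 784 mm (x) × 670 mm (y), 29 mm thick, upper face at z = 739 mm, on four 60×60 mm square legs, each inset 26 mm from the nearest pair of top edges, running from z = 0 to the bottom of the top.

B is a four-legged stool. The seat is a 254×340×26 mm slab whose top surface is at z = 436 mm; four round legs, each 26 mm in diameter, run from the floor (z = 0) to the underside of the seat, each leg's axis is inset half a diameter from the nearest pair of seat edges (so the leg's bounding box is flush with the corner).

Two stools sit around the table at the +y, −x sides.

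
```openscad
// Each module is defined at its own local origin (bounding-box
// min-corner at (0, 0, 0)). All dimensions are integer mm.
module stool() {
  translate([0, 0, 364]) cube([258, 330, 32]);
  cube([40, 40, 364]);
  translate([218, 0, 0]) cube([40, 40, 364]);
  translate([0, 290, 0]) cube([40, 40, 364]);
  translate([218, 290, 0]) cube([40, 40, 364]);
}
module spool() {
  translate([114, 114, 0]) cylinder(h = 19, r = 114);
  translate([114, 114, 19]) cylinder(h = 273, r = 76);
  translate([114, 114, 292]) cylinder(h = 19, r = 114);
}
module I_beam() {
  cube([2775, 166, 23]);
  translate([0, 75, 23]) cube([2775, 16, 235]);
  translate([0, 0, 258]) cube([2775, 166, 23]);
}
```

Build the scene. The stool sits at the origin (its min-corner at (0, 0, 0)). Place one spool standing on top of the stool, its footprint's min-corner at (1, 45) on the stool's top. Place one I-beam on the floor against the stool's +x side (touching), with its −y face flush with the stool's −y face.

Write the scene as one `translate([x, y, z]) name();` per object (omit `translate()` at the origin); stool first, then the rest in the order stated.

stool();
translate([1, 45, 396]) spool();
translate([258, 0, 0]) I_beam();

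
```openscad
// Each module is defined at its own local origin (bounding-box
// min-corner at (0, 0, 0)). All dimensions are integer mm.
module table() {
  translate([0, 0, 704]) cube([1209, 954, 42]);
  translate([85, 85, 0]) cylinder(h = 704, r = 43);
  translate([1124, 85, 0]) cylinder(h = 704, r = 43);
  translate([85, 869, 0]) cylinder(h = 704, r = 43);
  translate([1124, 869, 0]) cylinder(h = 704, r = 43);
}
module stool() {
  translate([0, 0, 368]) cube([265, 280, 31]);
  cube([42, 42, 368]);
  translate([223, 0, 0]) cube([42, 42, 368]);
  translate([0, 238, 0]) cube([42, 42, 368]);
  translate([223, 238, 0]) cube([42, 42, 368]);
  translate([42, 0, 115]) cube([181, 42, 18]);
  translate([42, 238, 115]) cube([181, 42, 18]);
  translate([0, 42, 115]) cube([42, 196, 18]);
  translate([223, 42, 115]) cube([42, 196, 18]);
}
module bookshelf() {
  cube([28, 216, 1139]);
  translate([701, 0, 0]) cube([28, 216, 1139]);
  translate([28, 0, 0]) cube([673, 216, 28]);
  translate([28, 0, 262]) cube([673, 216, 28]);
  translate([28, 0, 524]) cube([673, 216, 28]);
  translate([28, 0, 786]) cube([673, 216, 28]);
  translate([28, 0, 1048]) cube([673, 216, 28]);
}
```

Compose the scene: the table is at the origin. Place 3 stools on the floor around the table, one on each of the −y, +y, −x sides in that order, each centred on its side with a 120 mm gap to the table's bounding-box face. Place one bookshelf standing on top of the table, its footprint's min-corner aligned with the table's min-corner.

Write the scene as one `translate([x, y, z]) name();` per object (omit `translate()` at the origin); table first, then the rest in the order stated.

table();
translate([472, -400, 0]) stool();
translate([472, 1074, 0]) stool();
translate([-385, 337, 0]) stool();
translate([0, 0, 746]) bookshelf();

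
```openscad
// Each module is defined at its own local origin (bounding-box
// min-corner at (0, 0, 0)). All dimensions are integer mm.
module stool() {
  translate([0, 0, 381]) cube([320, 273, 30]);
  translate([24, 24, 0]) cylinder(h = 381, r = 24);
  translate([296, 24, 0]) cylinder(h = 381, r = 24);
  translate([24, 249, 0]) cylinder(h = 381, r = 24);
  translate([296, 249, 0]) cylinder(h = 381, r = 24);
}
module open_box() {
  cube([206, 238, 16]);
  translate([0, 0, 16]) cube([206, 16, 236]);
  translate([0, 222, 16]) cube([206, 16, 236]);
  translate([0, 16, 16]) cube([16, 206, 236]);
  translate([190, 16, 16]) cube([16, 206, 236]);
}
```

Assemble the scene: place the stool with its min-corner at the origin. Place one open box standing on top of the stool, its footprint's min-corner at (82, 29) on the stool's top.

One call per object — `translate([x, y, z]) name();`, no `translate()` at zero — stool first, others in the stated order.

stool();
translate([82, 29, 411]) open_box();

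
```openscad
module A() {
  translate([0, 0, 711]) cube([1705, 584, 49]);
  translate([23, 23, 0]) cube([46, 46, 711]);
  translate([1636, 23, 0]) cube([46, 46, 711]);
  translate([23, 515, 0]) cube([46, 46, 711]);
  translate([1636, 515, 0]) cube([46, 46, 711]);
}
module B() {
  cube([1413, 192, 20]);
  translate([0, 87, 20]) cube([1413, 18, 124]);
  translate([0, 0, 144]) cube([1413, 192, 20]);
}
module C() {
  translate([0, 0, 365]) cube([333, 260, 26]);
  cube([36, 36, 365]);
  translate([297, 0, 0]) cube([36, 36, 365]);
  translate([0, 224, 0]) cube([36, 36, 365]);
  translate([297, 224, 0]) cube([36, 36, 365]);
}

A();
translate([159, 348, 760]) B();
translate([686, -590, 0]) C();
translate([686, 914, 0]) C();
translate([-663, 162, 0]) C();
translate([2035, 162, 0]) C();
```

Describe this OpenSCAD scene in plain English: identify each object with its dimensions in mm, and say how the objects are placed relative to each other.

A is a rectangular dining table. The top is 1705×584×49 mm with its upper surface at z = 760 mm. It stands on four 46×46 mm square legs, each inset 23 mm from the nearest pair of top edges, running from the floor to the underside of the top.

B is an I-beam lying along x, 1413 mm long. Overall section height 164 mm. Two flanges 192 mm wide (y) and 20 mm thick, one on the floor and one at the top; a web 18 mm thick runs between them, centred on the flange width.

C is a four-legged stool. The seat is 333×260 mm, 26 mm thick, top at z = 391 mm. It stands on four square legs, each 36×36 mm in cross-section, from z = 0 to the seat underside, each flush with a corner of the seat.

The I-beam is on top of the table. Four stools sit around the table at the −y, +y, −x, +x sides.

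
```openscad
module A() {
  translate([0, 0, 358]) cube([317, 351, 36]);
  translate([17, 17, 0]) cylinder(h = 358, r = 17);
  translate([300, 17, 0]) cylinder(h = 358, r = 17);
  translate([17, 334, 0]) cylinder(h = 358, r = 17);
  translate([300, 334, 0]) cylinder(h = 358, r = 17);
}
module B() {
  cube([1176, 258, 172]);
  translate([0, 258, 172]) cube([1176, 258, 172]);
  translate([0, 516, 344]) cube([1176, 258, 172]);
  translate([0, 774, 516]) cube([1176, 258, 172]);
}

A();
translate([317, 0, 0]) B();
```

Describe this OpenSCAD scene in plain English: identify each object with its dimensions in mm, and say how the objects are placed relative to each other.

A is a simple wooden stool: a rectangular seat 317 mm (x) by 351 mm (y), 36 mm thick, top face at z = 394 mm, on four round legs, each 34 mm in diameter. The legs rest on z = 0, each leg's axis is inset half a diameter from the nearest pair of seat edges (so the leg's bounding box is flush with the corner).

B is a straight staircase of 4 solid steps. Each step is 1176 mm wide (x), 258 mm deep (y, the going) and 172 mm tall (the rise). The first step rests on the floor; each subsequent step sits one going further in +y and one rise higher in +z, directly behind and above the previous step with no overlap.

The staircase is against the stool's +x side, with their −y faces flush.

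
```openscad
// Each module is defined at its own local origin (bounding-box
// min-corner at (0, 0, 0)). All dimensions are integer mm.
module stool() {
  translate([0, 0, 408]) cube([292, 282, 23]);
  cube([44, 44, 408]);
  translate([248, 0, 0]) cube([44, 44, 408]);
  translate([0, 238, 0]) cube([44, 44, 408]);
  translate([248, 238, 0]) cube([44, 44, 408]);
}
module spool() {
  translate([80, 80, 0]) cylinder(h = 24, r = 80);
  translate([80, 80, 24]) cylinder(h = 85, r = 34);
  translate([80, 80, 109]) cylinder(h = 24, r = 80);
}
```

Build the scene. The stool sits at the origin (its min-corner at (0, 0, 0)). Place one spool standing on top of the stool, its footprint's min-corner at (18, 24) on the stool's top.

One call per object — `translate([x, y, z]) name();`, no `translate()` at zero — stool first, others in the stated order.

stool();
translate([18, 24, 431]) spool();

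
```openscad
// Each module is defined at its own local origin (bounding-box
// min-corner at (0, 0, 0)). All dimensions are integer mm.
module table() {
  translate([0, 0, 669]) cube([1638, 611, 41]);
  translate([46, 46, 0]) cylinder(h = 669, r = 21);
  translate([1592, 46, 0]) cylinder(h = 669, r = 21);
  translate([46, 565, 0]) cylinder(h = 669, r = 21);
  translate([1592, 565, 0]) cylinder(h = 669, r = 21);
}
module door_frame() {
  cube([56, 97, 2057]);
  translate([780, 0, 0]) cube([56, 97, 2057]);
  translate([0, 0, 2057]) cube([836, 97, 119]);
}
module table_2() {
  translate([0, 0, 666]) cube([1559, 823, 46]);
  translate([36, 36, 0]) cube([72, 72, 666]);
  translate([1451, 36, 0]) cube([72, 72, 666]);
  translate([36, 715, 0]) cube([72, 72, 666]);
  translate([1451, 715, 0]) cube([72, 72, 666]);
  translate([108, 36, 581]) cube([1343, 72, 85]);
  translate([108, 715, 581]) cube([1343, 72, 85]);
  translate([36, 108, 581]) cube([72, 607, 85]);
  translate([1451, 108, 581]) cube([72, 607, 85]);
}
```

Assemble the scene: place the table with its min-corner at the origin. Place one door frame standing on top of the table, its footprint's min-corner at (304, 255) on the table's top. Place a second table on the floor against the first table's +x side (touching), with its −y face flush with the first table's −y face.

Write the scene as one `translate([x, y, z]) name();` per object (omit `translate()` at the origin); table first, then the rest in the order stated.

table();
translate([304, 255, 710]) door_frame();
translate([1638, 0, 0]) table_2();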